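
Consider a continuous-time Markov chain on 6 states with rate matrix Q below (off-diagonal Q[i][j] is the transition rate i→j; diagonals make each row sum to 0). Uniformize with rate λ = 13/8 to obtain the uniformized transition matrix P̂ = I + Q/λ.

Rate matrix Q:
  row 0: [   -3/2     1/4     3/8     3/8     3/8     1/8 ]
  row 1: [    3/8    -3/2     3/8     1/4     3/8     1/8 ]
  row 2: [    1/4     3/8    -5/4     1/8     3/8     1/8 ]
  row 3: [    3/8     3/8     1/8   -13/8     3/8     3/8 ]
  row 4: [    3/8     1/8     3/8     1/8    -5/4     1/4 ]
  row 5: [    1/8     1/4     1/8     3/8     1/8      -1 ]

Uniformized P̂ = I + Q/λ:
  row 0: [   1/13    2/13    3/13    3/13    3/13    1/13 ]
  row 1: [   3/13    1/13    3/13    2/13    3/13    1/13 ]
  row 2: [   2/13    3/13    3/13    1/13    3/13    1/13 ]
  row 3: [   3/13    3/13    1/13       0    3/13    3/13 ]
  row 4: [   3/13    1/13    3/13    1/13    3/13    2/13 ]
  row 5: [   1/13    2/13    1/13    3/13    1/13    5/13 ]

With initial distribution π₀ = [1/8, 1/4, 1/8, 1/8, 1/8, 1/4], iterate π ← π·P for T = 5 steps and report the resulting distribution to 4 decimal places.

π = [0.1659, 0.1507, 0.1857, 0.1292, 0.2056, 0.1629]

t=0: π = [0.1250, 0.2500, 0.1250, 0.1250, 0.1250, 0.2500]
t=1: π = [0.1635, 0.1442, 0.1731, 0.1442, 0.1923, 0.1827]
t=2: π = [0.1642, 0.1524, 0.1805, 0.1302, 0.2027, 0.1701]
t=3: π = [0.1655, 0.1504, 0.1846, 0.1301, 0.2046, 0.1649]
t=4: π = [0.1658, 0.1507, 0.1854, 0.1293, 0.2054, 0.1634]
t=5: π = [0.1659, 0.1507, 0.1857, 0.1292, 0.2056, 0.1629]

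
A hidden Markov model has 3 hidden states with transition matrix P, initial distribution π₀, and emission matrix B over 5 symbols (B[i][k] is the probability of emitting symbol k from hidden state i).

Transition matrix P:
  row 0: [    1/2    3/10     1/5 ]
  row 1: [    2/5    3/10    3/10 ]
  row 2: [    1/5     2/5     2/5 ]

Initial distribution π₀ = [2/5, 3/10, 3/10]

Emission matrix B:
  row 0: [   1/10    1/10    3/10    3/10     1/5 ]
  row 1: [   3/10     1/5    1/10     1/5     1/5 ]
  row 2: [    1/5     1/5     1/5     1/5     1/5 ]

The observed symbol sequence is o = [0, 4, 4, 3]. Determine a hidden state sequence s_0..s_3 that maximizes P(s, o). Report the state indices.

path = [1, 0, 0, 0]

t=0: δ = [4.000e-02, 9.000e-02, 6.000e-02]  (obs o_0=0)
t=1: δ = [7.200e-03, 5.400e-03, 5.400e-03]  ψ = [1, 1, 1]  (obs o_1=4)
t=2: δ = [7.200e-04, 4.320e-04, 4.320e-04]  ψ = [0, 0, 2]  (obs o_2=4)
t=3: δ = [1.080e-04, 4.320e-05, 3.456e-05]  ψ = [0, 0, 2]  (obs o_3=3)
backtrack: best end state = 0; path = [1, 0, 0, 0]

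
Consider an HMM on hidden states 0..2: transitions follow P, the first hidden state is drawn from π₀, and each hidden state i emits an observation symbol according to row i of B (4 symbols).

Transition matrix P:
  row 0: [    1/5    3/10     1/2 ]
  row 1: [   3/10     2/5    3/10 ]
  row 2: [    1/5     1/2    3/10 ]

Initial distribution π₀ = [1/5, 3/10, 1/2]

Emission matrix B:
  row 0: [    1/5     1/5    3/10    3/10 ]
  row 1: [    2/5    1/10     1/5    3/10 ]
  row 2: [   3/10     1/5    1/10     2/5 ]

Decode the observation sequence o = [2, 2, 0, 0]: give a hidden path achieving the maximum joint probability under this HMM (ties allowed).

t=0: δ = [6.000e-02, 6.000e-02, 5.000e-02]  (obs o_0=2)
t=1: δ = [5.400e-03, 5.000e-03, 3.000e-03]  ψ = [1, 2, 0]  (obs o_1=2)
t=2: δ = [3.000e-04, 8.000e-04, 8.100e-04]  ψ = [1, 1, 0]  (obs o_2=0)
t=3: δ = [4.800e-05, 1.620e-04, 7.290e-05]  ψ = [1, 2, 2]  (obs o_3=0)
backtrack: best end state = 1; path = [1, 0, 2, 1]

path = [1, 0, 2, 1]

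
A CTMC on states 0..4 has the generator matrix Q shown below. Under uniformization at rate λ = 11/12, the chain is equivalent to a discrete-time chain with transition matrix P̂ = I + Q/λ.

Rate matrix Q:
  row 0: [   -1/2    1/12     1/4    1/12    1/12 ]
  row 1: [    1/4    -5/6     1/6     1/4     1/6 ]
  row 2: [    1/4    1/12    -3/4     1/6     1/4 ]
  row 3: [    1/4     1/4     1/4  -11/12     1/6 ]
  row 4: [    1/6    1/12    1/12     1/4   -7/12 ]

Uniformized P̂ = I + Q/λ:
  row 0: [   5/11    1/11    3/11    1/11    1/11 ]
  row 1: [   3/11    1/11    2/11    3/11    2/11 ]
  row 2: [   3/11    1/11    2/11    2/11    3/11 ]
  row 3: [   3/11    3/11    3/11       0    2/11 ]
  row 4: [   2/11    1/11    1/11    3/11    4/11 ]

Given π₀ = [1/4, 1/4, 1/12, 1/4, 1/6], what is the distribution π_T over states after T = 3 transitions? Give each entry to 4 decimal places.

t=0: π = [0.2500, 0.2500, 0.0833, 0.2500, 0.1667]
t=1: π = [0.3030, 0.1364, 0.2121, 0.1515, 0.1970]
t=2: π = [0.3099, 0.1185, 0.2052, 0.1570, 0.2094]
t=3: π = [0.3100, 0.1195, 0.2052, 0.1549, 0.2104]

π = [0.3100, 0.1195, 0.2052, 0.1549, 0.2104]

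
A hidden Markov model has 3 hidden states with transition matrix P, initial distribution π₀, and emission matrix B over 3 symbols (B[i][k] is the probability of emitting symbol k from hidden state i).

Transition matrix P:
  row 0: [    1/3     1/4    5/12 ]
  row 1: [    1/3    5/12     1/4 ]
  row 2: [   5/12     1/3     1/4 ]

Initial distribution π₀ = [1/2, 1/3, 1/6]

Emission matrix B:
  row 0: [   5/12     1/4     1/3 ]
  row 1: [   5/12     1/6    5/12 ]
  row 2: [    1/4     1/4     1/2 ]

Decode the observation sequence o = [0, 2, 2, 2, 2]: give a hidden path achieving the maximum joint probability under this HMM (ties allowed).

t=0: δ = [2.083e-01, 1.389e-01, 4.167e-02]  (obs o_0=0)
t=1: δ = [2.315e-02, 2.411e-02, 4.340e-02]  ψ = [0, 1, 0]  (obs o_1=2)
t=2: δ = [6.028e-03, 6.028e-03, 5.425e-03]  ψ = [2, 2, 2]  (obs o_2=2)
t=3: δ = [7.535e-04, 1.047e-03, 1.256e-03]  ψ = [2, 1, 0]  (obs o_3=2)
t=4: δ = [1.744e-04, 1.817e-04, 1.570e-04]  ψ = [2, 1, 0]  (obs o_4=2)
backtrack: best end state = 1; path = [0, 2, 1, 1, 1]

path = [0, 2, 1, 1, 1]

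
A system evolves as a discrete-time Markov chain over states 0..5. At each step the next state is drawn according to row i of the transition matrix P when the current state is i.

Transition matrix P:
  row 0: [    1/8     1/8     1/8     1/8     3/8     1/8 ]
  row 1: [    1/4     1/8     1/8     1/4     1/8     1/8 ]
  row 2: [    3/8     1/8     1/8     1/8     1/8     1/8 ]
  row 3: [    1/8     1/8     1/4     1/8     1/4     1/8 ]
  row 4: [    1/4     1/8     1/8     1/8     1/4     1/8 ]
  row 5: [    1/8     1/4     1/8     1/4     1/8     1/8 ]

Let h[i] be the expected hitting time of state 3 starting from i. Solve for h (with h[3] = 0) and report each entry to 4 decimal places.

First-step conditioning: h[3] = 0; for i ≠ 3, h[i] = 1 + Σ_k P[i][k]·h[k].
  h[0] = 1 + 1/8·h[0] + 1/8·h[1] + 1/8·h[2] + 3/8·h[4] + 1/8·h[5]
  h[1] = 1 + 1/4·h[0] + 1/8·h[1] + 1/8·h[2] + 1/8·h[4] + 1/8·h[5]
  h[2] = 1 + 3/8·h[0] + 1/8·h[1] + 1/8·h[2] + 1/8·h[4] + 1/8·h[5]
  h[4] = 1 + 1/4·h[0] + 1/8·h[1] + 1/8·h[2] + 1/4·h[4] + 1/8·h[5]
  h[5] = 1 + 1/8·h[0] + 1/4·h[1] + 1/8·h[2] + 1/8·h[4] + 1/8·h[5]
Solving the 5×5 linear system over states ≠ 3 gives exactly h = [512/81, 448/81, 512/81, 0, 512/81, 440/81] (h[3] = 0 is the target).

h = [6.3210, 5.5309, 6.3210, 0.0000, 6.3210, 5.4321]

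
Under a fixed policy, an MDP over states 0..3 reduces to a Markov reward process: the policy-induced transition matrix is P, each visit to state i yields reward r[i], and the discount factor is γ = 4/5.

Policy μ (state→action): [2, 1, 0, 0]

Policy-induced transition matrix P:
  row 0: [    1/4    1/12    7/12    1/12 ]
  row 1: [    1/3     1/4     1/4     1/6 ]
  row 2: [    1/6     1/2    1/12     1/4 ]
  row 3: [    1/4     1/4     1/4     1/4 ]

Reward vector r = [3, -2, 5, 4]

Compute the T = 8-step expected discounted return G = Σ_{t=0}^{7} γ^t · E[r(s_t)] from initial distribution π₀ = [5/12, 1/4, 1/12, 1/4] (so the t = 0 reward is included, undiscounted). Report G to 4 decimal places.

G = 9.9810

t=0: π = [0.4167, 0.2500, 0.0833, 0.2500], E[r] = 2.1667, γ^t·E[r] = 2.166667, running G = 2.166667
t=1: π = [0.2639, 0.2014, 0.3750, 0.1597], E[r] = 2.9028, γ^t·E[r] = 2.322222, running G = 4.488889
t=2: π = [0.2355, 0.2998, 0.2755, 0.1892], E[r] = 2.2413, γ^t·E[r] = 1.434444, running G = 5.923333
t=3: π = [0.2520, 0.2796, 0.2826, 0.1858], E[r] = 2.3529, γ^t·E[r] = 1.204691, running G = 7.128025
t=4: π = [0.2498, 0.2786, 0.2869, 0.1847], E[r] = 2.3653, γ^t·E[r] = 0.968820, running G = 8.096844
t=5: π = [0.2493, 0.2801, 0.2854, 0.1852], E[r] = 2.3555, γ^t·E[r] = 0.771853, running G = 8.868698
t=6: π = [0.2496, 0.2798, 0.2855, 0.1851], E[r] = 2.3571, γ^t·E[r] = 0.617910, running G = 9.486607
t=7: π = [0.2495, 0.2798, 0.2856, 0.1851], E[r] = 2.3573, γ^t·E[r] = 0.494368, running G = 9.980976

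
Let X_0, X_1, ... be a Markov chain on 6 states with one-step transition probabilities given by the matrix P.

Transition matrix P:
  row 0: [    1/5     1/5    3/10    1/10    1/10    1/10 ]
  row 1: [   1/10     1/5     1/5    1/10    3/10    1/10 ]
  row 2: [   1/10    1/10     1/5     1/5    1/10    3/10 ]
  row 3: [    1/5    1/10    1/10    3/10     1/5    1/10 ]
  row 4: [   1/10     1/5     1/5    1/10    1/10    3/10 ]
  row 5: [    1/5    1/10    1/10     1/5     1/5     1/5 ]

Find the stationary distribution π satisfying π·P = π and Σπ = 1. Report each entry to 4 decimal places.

Balance equations π_j = Σ_i π_i·P[i][j]:
  π_0 = 1/5·π_0 + 1/10·π_1 + 1/10·π_2 + 1/5·π_3 + 1/10·π_4 + 1/5·π_5
  π_1 = 1/5·π_0 + 1/5·π_1 + 1/10·π_2 + 1/10·π_3 + 1/5·π_4 + 1/10·π_5
  π_2 = 3/10·π_0 + 1/5·π_1 + 1/5·π_2 + 1/10·π_3 + 1/5·π_4 + 1/10·π_5
  π_3 = 1/10·π_0 + 1/10·π_1 + 1/5·π_2 + 3/10·π_3 + 1/10·π_4 + 1/5·π_5
  π_4 = 1/10·π_0 + 3/10·π_1 + 1/10·π_2 + 1/5·π_3 + 1/10·π_4 + 1/5·π_5
  normalize: π_0 + π_1 + π_2 + π_3 + π_4 + π_5 = 1
Solving the linear system gives exactly π = [8/53, 31/212, 19/106, 163/954, 35/212, 179/954].

π = [0.1509, 0.1462, 0.1792, 0.1709, 0.1651, 0.1876]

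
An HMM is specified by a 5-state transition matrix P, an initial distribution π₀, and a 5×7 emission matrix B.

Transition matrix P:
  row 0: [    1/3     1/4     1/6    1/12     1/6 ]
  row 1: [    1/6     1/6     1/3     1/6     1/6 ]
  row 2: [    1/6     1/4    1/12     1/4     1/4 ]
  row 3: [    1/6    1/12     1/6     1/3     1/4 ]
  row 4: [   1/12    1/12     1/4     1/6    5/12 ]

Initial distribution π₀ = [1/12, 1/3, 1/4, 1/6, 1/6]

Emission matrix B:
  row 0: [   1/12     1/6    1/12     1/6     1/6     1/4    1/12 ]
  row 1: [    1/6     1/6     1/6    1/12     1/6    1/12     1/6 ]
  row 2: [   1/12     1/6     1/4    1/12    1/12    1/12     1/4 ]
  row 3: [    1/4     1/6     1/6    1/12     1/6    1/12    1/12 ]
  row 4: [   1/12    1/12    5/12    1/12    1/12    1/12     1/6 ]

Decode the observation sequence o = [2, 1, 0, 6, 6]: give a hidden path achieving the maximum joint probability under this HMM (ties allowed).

path = [2, 3, 3, 4, 4]

t=0: δ = [6.944e-03, 5.556e-02, 6.250e-02, 2.778e-02, 6.944e-02]  (obs o_0=2)
t=1: δ = [1.736e-03, 2.604e-03, 3.086e-03, 2.604e-03, 2.411e-03]  ψ = [2, 2, 1, 2, 4]  (obs o_1=1)
t=2: δ = [4.823e-05, 1.286e-04, 7.234e-05, 2.170e-04, 8.372e-05]  ψ = [0, 2, 1, 3, 4]  (obs o_2=0)
t=3: δ = [3.014e-06, 3.572e-06, 1.072e-05, 6.028e-06, 9.042e-06]  ψ = [3, 1, 1, 3, 3]  (obs o_3=6)
t=4: δ = [1.488e-07, 4.465e-07, 5.651e-07, 2.233e-07, 6.279e-07]  ψ = [2, 2, 4, 2, 4]  (obs o_4=6)
backtrack: best end state = 4; path = [2, 3, 3, 4, 4]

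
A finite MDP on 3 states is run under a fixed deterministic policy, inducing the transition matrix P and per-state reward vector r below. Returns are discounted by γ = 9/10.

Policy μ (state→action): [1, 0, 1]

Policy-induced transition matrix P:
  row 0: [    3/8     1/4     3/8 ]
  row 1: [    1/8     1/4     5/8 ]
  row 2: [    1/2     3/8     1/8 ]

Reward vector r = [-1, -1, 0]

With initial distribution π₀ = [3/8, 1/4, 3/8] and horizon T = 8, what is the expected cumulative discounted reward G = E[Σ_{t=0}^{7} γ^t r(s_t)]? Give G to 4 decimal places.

G = -3.6459

t=0: π = [0.3750, 0.2500, 0.3750], E[r] = -0.6250, γ^t·E[r] = -0.625000, running G = -0.625000
t=1: π = [0.3594, 0.2969, 0.3438], E[r] = -0.6563, γ^t·E[r] = -0.590625, running G = -1.215625
t=2: π = [0.3438, 0.2930, 0.3633], E[r] = -0.6367, γ^t·E[r] = -0.515742, running G = -1.731367
t=3: π = [0.3472, 0.2954, 0.3574], E[r] = -0.6426, γ^t·E[r] = -0.468439, running G = -2.199807
t=4: π = [0.3458, 0.2947, 0.3595], E[r] = -0.6405, γ^t·E[r] = -0.420234, running G = -2.620041
t=5: π = [0.3463, 0.2949, 0.3588], E[r] = -0.6412, γ^t·E[r] = -0.378625, running G = -2.998666
t=6: π = [0.3461, 0.2948, 0.3590], E[r] = -0.6410, γ^t·E[r] = -0.340635, running G = -3.339300
t=7: π = [0.3462, 0.2949, 0.3590], E[r] = -0.6410, γ^t·E[r] = -0.306611, running G = -3.645911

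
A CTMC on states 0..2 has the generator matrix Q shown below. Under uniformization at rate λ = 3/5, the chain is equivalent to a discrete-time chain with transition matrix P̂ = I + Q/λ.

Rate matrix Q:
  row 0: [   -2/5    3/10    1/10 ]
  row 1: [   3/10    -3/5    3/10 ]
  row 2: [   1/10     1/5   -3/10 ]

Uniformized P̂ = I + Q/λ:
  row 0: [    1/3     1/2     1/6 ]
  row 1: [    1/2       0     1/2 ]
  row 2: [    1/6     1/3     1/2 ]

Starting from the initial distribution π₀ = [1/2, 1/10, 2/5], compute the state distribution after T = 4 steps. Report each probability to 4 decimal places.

t=0: π = [0.5000, 0.1000, 0.4000]
t=1: π = [0.2833, 0.3833, 0.3333]
t=2: π = [0.3417, 0.2528, 0.4056]
t=3: π = [0.3079, 0.3060, 0.3861]
t=4: π = [0.3200, 0.2826, 0.3974]

π = [0.3200, 0.2826, 0.3974]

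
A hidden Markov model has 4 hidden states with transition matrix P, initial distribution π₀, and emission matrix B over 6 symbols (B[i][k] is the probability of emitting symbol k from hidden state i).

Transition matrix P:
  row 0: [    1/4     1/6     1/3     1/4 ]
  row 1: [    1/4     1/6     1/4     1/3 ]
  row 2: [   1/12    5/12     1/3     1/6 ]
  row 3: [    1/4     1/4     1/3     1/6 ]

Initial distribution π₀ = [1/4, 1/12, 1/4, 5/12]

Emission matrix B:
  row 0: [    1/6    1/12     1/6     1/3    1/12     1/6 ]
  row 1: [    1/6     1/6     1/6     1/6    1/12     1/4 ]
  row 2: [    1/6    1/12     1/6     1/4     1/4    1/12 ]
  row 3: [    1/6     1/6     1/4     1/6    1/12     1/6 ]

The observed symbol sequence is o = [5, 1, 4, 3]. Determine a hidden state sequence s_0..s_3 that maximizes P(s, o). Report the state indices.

t=0: δ = [4.167e-02, 2.083e-02, 2.083e-02, 6.944e-02]  (obs o_0=5)
t=1: δ = [1.447e-03, 2.894e-03, 1.929e-03, 1.929e-03]  ψ = [3, 3, 3, 3]  (obs o_1=1)
t=2: δ = [6.028e-05, 6.698e-05, 1.808e-04, 8.038e-05]  ψ = [1, 2, 1, 1]  (obs o_2=4)
t=3: δ = [6.698e-06, 1.256e-05, 1.507e-05, 5.023e-06]  ψ = [3, 2, 2, 2]  (obs o_3=3)
backtrack: best end state = 2; path = [3, 1, 2, 2]

path = [3, 1, 2, 2]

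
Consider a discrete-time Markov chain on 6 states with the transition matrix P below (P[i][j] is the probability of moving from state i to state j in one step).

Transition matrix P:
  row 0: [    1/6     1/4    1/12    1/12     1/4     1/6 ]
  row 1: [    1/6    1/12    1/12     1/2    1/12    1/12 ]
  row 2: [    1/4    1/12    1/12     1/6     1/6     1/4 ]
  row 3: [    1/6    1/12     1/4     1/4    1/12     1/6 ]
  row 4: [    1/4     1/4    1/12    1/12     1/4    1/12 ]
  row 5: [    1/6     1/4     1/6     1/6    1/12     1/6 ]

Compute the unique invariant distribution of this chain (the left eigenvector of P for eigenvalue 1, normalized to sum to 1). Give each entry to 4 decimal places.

π = [0.1902, 0.1654, 0.1311, 0.2109, 0.1511, 0.1512]

Balance equations π_j = Σ_i π_i·P[i][j]:
  π_0 = 1/6·π_0 + 1/6·π_1 + 1/4·π_2 + 1/6·π_3 + 1/4·π_4 + 1/6·π_5
  π_1 = 1/4·π_0 + 1/12·π_1 + 1/12·π_2 + 1/12·π_3 + 1/4·π_4 + 1/4·π_5
  π_2 = 1/12·π_0 + 1/12·π_1 + 1/12·π_2 + 1/4·π_3 + 1/12·π_4 + 1/6·π_5
  π_3 = 1/12·π_0 + 1/2·π_1 + 1/6·π_2 + 1/4·π_3 + 1/12·π_4 + 1/6·π_5
  π_4 = 1/4·π_0 + 1/12·π_1 + 1/6·π_2 + 1/12·π_3 + 1/4·π_4 + 1/12·π_5
  normalize: π_0 + π_1 + π_2 + π_3 + π_4 + π_5 = 1
Solving the linear system gives exactly π = [4345/22846, 20786/125653, 16472/125653, 53011/251306, 18992/125653, 19000/125653].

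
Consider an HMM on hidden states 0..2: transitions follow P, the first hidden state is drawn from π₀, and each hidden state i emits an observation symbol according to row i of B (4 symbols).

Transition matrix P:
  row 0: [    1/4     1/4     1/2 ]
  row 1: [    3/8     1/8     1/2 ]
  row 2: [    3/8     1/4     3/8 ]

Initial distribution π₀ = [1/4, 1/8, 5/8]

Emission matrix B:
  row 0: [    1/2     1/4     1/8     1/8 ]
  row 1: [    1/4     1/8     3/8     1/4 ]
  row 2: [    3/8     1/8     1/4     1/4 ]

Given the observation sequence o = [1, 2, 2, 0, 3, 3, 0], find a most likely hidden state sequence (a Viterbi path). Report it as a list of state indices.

path = [2, 1, 2, 0, 2, 2, 0]

t=0: δ = [6.250e-02, 1.562e-02, 7.812e-02]  (obs o_0=1)
t=1: δ = [3.662e-03, 7.324e-03, 7.812e-03]  ψ = [2, 2, 0]  (obs o_1=2)
t=2: δ = [3.662e-04, 7.324e-04, 9.155e-04]  ψ = [2, 2, 1]  (obs o_2=2)
t=3: δ = [1.717e-04, 5.722e-05, 1.373e-04]  ψ = [2, 2, 1]  (obs o_3=0)
t=4: δ = [6.437e-06, 1.073e-05, 2.146e-05]  ψ = [2, 0, 0]  (obs o_4=3)
t=5: δ = [1.006e-06, 1.341e-06, 2.012e-06]  ψ = [2, 2, 2]  (obs o_5=3)
t=6: δ = [3.772e-07, 1.257e-07, 2.829e-07]  ψ = [2, 2, 2]  (obs o_6=0)
backtrack: best end state = 0; path = [2, 1, 2, 0, 2, 2, 0]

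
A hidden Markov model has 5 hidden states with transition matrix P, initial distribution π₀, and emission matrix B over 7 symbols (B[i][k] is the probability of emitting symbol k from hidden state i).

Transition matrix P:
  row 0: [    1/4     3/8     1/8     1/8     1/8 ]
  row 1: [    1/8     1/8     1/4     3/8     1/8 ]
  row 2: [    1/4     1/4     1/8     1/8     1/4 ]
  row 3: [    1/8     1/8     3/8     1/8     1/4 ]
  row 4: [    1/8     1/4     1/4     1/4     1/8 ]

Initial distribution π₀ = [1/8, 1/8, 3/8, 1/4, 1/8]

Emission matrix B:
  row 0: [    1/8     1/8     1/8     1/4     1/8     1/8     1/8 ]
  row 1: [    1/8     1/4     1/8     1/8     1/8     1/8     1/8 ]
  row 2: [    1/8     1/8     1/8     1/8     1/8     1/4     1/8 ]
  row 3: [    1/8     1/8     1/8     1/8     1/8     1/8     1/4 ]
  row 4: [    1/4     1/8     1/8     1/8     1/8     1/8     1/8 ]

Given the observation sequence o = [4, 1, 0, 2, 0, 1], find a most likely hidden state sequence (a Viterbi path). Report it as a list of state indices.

path = [2, 1, 3, 2, 4, 1]

t=0: δ = [1.562e-02, 1.562e-02, 4.688e-02, 3.125e-02, 1.562e-02]  (obs o_0=4)
t=1: δ = [1.465e-03, 2.930e-03, 1.465e-03, 7.324e-04, 1.465e-03]  ψ = [2, 2, 3, 1, 2]  (obs o_1=1)
t=2: δ = [4.578e-05, 6.866e-05, 9.155e-05, 1.373e-04, 9.155e-05]  ψ = [0, 0, 1, 1, 1]  (obs o_2=0)
t=3: δ = [2.861e-06, 2.861e-06, 6.437e-06, 3.219e-06, 4.292e-06]  ψ = [2, 2, 3, 1, 3]  (obs o_3=2)
t=4: δ = [2.012e-07, 2.012e-07, 1.509e-07, 1.341e-07, 4.023e-07]  ψ = [2, 2, 3, 1, 2]  (obs o_4=0)
t=5: δ = [6.286e-09, 2.515e-08, 1.257e-08, 1.257e-08, 6.286e-09]  ψ = [0, 4, 4, 4, 4]  (obs o_5=1)
backtrack: best end state = 1; path = [2, 1, 3, 2, 4, 1]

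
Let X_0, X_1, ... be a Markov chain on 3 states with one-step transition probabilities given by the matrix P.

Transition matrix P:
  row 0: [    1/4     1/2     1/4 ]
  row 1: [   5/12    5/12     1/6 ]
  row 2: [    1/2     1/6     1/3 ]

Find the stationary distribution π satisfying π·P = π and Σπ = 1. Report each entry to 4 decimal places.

Balance equations π_j = Σ_i π_i·P[i][j]:
  π_0 = 1/4·π_0 + 5/12·π_1 + 1/2·π_2
  π_1 = 1/2·π_0 + 5/12·π_1 + 1/6·π_2
  normalize: π_0 + π_1 + π_2 = 1
Solving the linear system gives exactly π = [52/139, 54/139, 33/139].

π = [0.3741, 0.3885, 0.2374]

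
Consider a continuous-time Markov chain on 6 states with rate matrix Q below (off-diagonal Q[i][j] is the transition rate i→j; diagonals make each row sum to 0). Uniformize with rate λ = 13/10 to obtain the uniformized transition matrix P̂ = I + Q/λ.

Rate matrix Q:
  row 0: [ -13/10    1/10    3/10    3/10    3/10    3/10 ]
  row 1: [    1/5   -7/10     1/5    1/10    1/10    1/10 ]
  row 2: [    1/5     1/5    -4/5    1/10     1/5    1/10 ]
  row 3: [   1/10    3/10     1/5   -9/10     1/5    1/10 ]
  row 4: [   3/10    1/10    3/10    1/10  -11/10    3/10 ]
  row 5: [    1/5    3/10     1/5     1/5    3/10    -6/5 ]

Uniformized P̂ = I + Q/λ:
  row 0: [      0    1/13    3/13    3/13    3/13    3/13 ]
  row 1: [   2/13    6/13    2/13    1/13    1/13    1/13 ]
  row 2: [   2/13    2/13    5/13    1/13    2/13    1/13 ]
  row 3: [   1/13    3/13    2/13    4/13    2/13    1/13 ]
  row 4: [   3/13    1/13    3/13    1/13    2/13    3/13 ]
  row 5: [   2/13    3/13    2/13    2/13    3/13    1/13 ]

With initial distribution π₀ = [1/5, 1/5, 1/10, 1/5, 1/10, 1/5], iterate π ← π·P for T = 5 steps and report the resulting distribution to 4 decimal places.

t=0: π = [0.2000, 0.2000, 0.1000, 0.2000, 0.1000, 0.2000]
t=1: π = [0.1154, 0.2231, 0.2000, 0.1692, 0.1692, 0.1231]
t=2: π = [0.1361, 0.2231, 0.2219, 0.1432, 0.1550, 0.1207]
t=3: π = [0.1338, 0.2204, 0.2274, 0.1402, 0.1564, 0.1217]
t=4: π = [0.1345, 0.2195, 0.2287, 0.1392, 0.1565, 0.1216]
t=5: π = [0.1345, 0.2191, 0.2290, 0.1391, 0.1567, 0.1217]

π = [0.1345, 0.2191, 0.2290, 0.1391, 0.1567, 0.1217]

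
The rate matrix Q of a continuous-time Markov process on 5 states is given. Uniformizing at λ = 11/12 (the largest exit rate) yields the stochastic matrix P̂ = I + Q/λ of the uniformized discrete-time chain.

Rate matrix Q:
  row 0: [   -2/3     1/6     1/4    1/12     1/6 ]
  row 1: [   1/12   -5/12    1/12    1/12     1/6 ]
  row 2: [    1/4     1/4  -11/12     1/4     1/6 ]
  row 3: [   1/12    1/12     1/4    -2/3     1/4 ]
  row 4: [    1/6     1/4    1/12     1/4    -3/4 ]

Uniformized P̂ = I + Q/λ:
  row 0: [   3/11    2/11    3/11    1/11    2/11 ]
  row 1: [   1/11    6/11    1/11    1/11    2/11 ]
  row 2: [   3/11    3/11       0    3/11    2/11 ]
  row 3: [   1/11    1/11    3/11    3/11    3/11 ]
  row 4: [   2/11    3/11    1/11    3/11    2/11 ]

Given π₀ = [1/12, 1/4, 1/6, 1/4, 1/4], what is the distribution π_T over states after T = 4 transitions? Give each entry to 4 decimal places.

π = [0.1649, 0.3064, 0.1424, 0.1873, 0.1990]

t=0: π = [0.0833, 0.2500, 0.1667, 0.2500, 0.2500]
t=1: π = [0.1591, 0.2879, 0.1364, 0.2121, 0.2045]
t=2: π = [0.1632, 0.2982, 0.1460, 0.1915, 0.2011]
t=3: π = [0.1654, 0.3044, 0.1421, 0.1888, 0.1992]
t=4: π = [0.1649, 0.3064, 0.1424, 0.1873, 0.1990]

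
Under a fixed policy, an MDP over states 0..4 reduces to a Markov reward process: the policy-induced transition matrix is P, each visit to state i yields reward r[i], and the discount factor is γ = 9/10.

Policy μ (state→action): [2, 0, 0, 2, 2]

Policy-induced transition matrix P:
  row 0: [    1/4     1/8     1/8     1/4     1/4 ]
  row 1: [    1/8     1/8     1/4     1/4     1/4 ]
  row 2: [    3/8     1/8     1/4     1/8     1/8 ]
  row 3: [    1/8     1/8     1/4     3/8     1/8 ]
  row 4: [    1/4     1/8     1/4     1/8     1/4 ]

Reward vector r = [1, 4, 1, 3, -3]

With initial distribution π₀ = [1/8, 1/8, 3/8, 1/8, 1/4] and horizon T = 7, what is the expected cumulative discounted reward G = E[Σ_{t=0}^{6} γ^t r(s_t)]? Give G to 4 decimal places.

G = 4.9881

t=0: π = [0.1250, 0.1250, 0.3750, 0.1250, 0.2500], E[r] = 0.6250, γ^t·E[r] = 0.625000, running G = 0.625000
t=1: π = [0.2656, 0.1250, 0.2344, 0.1875, 0.1875], E[r] = 1.0000, γ^t·E[r] = 0.900000, running G = 1.525000
t=2: π = [0.2402, 0.1250, 0.2168, 0.2207, 0.1973], E[r] = 1.0273, γ^t·E[r] = 0.832148, running G = 2.357148
t=3: π = [0.2339, 0.1250, 0.2200, 0.2258, 0.1953], E[r] = 1.0454, γ^t·E[r] = 0.762104, running G = 3.119252
t=4: π = [0.2336, 0.1250, 0.2208, 0.2263, 0.1943], E[r] = 1.0505, γ^t·E[r] = 0.689257, running G = 3.808510
t=5: π = [0.2337, 0.1250, 0.2208, 0.2264, 0.1941], E[r] = 1.0514, γ^t·E[r] = 0.620818, running G = 4.429328
t=6: π = [0.2337, 0.1250, 0.2208, 0.2264, 0.1941], E[r] = 1.0515, γ^t·E[r] = 0.558798, running G = 4.988126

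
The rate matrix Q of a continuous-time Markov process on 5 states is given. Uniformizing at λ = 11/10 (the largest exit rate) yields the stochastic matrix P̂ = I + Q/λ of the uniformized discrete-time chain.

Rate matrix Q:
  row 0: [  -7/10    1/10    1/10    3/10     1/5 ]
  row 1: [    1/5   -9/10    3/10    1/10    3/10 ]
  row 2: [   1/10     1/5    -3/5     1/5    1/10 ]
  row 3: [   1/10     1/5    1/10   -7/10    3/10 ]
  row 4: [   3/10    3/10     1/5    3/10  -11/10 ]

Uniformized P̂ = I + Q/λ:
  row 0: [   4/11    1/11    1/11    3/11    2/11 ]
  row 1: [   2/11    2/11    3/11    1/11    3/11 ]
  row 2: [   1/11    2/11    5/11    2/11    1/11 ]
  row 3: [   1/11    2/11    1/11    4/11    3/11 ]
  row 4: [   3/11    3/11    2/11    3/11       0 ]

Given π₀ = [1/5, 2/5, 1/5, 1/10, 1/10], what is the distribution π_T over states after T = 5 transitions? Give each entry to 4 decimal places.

π = [0.1897, 0.1799, 0.2188, 0.2421, 0.1696]

t=0: π = [0.2000, 0.4000, 0.2000, 0.1000, 0.1000]
t=1: π = [0.2000, 0.1727, 0.2455, 0.1909, 0.1909]
t=2: π = [0.1959, 0.1810, 0.2289, 0.2364, 0.1579]
t=3: π = [0.1895, 0.1784, 0.2214, 0.2405, 0.1702]
t=4: π = [0.1898, 0.1801, 0.2193, 0.2420, 0.1688]
t=5: π = [0.1897, 0.1799, 0.2188, 0.2421, 0.1696]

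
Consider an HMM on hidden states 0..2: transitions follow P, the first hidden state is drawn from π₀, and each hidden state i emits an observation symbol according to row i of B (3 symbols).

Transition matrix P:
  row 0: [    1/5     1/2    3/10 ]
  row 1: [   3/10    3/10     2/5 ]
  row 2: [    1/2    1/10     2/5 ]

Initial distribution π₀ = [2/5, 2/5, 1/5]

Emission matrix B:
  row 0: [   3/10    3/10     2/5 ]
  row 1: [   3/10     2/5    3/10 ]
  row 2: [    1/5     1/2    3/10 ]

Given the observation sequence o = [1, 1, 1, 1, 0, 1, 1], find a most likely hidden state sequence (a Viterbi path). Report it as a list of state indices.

t=0: δ = [1.200e-01, 1.600e-01, 1.000e-01]  (obs o_0=1)
t=1: δ = [1.500e-02, 2.400e-02, 3.200e-02]  ψ = [2, 0, 1]  (obs o_1=1)
t=2: δ = [4.800e-03, 3.000e-03, 6.400e-03]  ψ = [2, 0, 2]  (obs o_2=1)
t=3: δ = [9.600e-04, 9.600e-04, 1.280e-03]  ψ = [2, 0, 2]  (obs o_3=1)
t=4: δ = [1.920e-04, 1.440e-04, 1.024e-04]  ψ = [2, 0, 2]  (obs o_4=0)
t=5: δ = [1.536e-05, 3.840e-05, 2.880e-05]  ψ = [2, 0, 0]  (obs o_5=1)
t=6: δ = [4.320e-06, 4.608e-06, 7.680e-06]  ψ = [2, 1, 1]  (obs o_6=1)
backtrack: best end state = 2; path = [1, 2, 2, 2, 0, 1, 2]

path = [1, 2, 2, 2, 0, 1, 2]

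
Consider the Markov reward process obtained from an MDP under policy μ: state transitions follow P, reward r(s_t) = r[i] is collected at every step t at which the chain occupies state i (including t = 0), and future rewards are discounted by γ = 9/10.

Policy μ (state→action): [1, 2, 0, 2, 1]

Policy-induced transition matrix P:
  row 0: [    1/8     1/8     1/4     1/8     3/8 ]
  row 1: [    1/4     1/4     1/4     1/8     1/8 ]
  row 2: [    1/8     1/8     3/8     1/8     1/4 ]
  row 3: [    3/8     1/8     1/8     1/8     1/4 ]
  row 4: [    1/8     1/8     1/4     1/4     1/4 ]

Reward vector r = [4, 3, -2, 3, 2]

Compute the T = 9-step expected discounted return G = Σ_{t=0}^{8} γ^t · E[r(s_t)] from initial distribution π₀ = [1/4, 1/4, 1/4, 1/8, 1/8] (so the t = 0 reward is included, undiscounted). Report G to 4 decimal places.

G = 10.1180

t=0: π = [0.2500, 0.2500, 0.2500, 0.1250, 0.1250], E[r] = 1.8750, γ^t·E[r] = 1.875000, running G = 1.875000
t=1: π = [0.1875, 0.1563, 0.2656, 0.1406, 0.2500], E[r] = 1.6094, γ^t·E[r] = 1.448438, running G = 3.323438
t=2: π = [0.1797, 0.1445, 0.2656, 0.1563, 0.2539], E[r] = 1.5977, γ^t·E[r] = 1.294102, running G = 4.617539
t=3: π = [0.1821, 0.1431, 0.2637, 0.1567, 0.2544], E[r] = 1.6094, γ^t·E[r] = 1.173234, running G = 5.790773
t=4: π = [0.1821, 0.1429, 0.2634, 0.1568, 0.2549], E[r] = 1.6104, γ^t·E[r] = 1.056552, running G = 6.847325
t=5: π = [0.1821, 0.1429, 0.2633, 0.1569, 0.2549], E[r] = 1.6106, γ^t·E[r] = 0.951018, running G = 7.798343
t=6: π = [0.1821, 0.1429, 0.2633, 0.1569, 0.2549], E[r] = 1.6106, γ^t·E[r] = 0.855957, running G = 8.654301
t=7: π = [0.1821, 0.1429, 0.2633, 0.1569, 0.2549], E[r] = 1.6106, γ^t·E[r] = 0.770365, running G = 9.424666
t=8: π = [0.1821, 0.1429, 0.2633, 0.1569, 0.2549], E[r] = 1.6106, γ^t·E[r] = 0.693329, running G = 10.117995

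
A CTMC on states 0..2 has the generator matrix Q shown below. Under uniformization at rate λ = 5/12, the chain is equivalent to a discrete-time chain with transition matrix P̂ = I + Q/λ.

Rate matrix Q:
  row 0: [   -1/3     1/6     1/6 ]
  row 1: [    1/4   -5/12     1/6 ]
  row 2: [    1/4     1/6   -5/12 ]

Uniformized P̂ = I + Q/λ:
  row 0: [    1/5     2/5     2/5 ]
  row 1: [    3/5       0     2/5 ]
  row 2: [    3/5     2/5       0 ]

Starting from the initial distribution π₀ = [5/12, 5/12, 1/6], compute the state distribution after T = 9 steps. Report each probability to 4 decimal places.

t=0: π = [0.4167, 0.4167, 0.1667]
t=1: π = [0.4333, 0.2333, 0.3333]
t=2: π = [0.4267, 0.3067, 0.2667]
t=3: π = [0.4293, 0.2773, 0.2933]
t=4: π = [0.4283, 0.2891, 0.2827]
t=5: π = [0.4287, 0.2844, 0.2869]
t=6: π = [0.4285, 0.2863, 0.2852]
t=7: π = [0.4286, 0.2855, 0.2859]
t=8: π = [0.4286, 0.2858, 0.2856]
t=9: π = [0.4286, 0.2857, 0.2857]

π = [0.4286, 0.2857, 0.2857]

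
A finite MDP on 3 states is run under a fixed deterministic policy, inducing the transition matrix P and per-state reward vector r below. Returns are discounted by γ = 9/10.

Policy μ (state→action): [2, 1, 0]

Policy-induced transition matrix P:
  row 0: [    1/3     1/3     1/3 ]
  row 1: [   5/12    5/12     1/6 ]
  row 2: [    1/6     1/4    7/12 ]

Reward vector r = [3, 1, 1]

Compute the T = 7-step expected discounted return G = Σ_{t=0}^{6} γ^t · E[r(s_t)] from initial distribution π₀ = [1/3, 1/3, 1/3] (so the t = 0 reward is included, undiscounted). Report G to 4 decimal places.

t=0: π = [0.3333, 0.3333, 0.3333], E[r] = 1.6667, γ^t·E[r] = 1.666667, running G = 1.666667
t=1: π = [0.3056, 0.3333, 0.3611], E[r] = 1.6111, γ^t·E[r] = 1.450000, running G = 3.116667
t=2: π = [0.3009, 0.3310, 0.3681], E[r] = 1.6019, γ^t·E[r] = 1.297500, running G = 4.414167
t=3: π = [0.2996, 0.3302, 0.3702], E[r] = 1.5992, γ^t·E[r] = 1.165781, running G = 5.579948
t=4: π = [0.2992, 0.3300, 0.3708], E[r] = 1.5983, γ^t·E[r] = 1.048655, running G = 6.628603
t=5: π = [0.2990, 0.3299, 0.3710], E[r] = 1.5981, γ^t·E[r] = 0.943636, running G = 7.572238
t=6: π = [0.2990, 0.3299, 0.3711], E[r] = 1.5980, γ^t·E[r] = 0.849229, running G = 8.421468

G = 8.4215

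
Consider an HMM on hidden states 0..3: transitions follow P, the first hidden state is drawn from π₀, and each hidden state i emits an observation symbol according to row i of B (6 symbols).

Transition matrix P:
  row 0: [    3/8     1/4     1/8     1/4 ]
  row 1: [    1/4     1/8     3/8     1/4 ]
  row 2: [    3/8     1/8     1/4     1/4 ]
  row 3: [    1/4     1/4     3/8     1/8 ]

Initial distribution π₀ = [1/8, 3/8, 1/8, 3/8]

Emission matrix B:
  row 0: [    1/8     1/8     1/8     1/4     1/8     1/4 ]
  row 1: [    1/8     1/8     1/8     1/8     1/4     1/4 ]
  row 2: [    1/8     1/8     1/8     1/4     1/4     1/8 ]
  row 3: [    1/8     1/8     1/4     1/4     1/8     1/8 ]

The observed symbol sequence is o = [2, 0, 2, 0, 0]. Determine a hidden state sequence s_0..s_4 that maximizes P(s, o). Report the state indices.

t=0: δ = [1.562e-02, 4.688e-02, 1.562e-02, 9.375e-02]  (obs o_0=2)
t=1: δ = [2.930e-03, 2.930e-03, 4.395e-03, 1.465e-03]  ψ = [3, 3, 3, 1]  (obs o_1=0)
t=2: δ = [2.060e-04, 9.155e-05, 1.373e-04, 2.747e-04]  ψ = [2, 0, 1, 2]  (obs o_2=2)
t=3: δ = [9.656e-06, 8.583e-06, 1.287e-05, 6.437e-06]  ψ = [0, 3, 3, 0]  (obs o_3=0)
t=4: δ = [6.035e-07, 3.017e-07, 4.023e-07, 4.023e-07]  ψ = [2, 0, 1, 2]  (obs o_4=0)
backtrack: best end state = 0; path = [3, 2, 3, 2, 0]

path = [3, 2, 3, 2, 0]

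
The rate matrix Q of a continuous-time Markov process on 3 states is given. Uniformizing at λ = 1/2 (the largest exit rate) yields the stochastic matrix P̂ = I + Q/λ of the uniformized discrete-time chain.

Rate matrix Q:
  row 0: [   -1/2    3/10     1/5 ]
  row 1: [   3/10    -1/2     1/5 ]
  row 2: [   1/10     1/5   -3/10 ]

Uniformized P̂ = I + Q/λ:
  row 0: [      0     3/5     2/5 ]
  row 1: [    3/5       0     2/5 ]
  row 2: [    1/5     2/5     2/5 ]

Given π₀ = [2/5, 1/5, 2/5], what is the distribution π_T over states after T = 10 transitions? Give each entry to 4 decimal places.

t=0: π = [0.4000, 0.2000, 0.4000]
t=1: π = [0.2000, 0.4000, 0.4000]
t=2: π = [0.3200, 0.2800, 0.4000]
t=3: π = [0.2480, 0.3520, 0.4000]
t=4: π = [0.2912, 0.3088, 0.4000]
t=5: π = [0.2653, 0.3347, 0.4000]
t=6: π = [0.2808, 0.3192, 0.4000]
t=7: π = [0.2715, 0.3285, 0.4000]
t=8: π = [0.2771, 0.3229, 0.4000]
t=9: π = [0.2737, 0.3263, 0.4000]
t=10: π = [0.2758, 0.3242, 0.4000]

π = [0.2758, 0.3242, 0.4000]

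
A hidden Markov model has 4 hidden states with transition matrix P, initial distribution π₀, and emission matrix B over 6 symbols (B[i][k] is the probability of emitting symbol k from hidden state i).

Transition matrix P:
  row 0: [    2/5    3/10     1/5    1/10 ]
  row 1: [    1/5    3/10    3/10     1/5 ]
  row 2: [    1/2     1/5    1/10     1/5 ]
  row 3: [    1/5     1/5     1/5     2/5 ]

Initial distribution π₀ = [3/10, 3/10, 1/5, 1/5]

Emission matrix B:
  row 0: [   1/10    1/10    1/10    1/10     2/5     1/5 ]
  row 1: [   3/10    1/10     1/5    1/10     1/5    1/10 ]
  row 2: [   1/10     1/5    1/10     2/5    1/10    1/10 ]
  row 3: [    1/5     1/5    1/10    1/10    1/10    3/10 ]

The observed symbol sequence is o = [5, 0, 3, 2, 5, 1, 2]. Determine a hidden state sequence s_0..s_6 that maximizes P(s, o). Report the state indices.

path = [0, 1, 2, 0, 0, 0, 1]

t=0: δ = [6.000e-02, 3.000e-02, 2.000e-02, 6.000e-02]  (obs o_0=5)
t=1: δ = [2.400e-03, 5.400e-03, 1.200e-03, 4.800e-03]  ψ = [0, 0, 0, 3]  (obs o_1=0)
t=2: δ = [1.080e-04, 1.620e-04, 6.480e-04, 1.920e-04]  ψ = [1, 1, 1, 3]  (obs o_2=3)
t=3: δ = [3.240e-05, 2.592e-05, 6.480e-06, 1.296e-05]  ψ = [2, 2, 2, 2]  (obs o_3=2)
t=4: δ = [2.592e-06, 9.720e-07, 7.776e-07, 1.555e-06]  ψ = [0, 0, 1, 1]  (obs o_4=5)
t=5: δ = [1.037e-07, 7.776e-08, 1.037e-07, 1.244e-07]  ψ = [0, 0, 0, 3]  (obs o_5=1)
t=6: δ = [5.184e-09, 6.221e-09, 2.488e-09, 4.977e-09]  ψ = [2, 0, 3, 3]  (obs o_6=2)
backtrack: best end state = 1; path = [0, 1, 2, 0, 0, 0, 1]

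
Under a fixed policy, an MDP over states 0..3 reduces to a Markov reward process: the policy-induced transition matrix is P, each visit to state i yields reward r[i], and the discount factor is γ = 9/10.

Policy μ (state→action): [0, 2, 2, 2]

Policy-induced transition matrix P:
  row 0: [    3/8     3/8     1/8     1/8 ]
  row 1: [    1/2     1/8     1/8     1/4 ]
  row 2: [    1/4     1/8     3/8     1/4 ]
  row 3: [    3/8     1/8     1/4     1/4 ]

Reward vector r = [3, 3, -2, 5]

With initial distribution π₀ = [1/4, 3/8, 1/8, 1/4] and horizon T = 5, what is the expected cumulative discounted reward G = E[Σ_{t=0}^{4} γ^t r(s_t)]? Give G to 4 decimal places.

t=0: π = [0.2500, 0.3750, 0.1250, 0.2500], E[r] = 2.8750, γ^t·E[r] = 2.875000, running G = 2.875000
t=1: π = [0.4063, 0.1875, 0.1875, 0.2188], E[r] = 2.5000, γ^t·E[r] = 2.250000, running G = 5.125000
t=2: π = [0.3750, 0.2266, 0.1992, 0.1992], E[r] = 2.4023, γ^t·E[r] = 1.945898, running G = 7.070898
t=3: π = [0.3784, 0.2188, 0.1997, 0.2031], E[r] = 2.4077, γ^t·E[r] = 1.755224, running G = 8.826123
t=4: π = [0.3774, 0.2196, 0.2003, 0.2027], E[r] = 2.4038, γ^t·E[r] = 1.577139, running G = 10.403261

G = 10.4033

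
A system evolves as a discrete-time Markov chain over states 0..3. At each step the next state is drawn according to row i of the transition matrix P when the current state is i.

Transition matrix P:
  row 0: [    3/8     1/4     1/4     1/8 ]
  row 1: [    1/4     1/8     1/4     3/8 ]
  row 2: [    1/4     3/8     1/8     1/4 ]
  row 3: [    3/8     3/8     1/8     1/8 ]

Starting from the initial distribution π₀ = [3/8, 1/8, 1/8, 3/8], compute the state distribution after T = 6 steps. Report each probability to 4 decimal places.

t=0: π = [0.3750, 0.1250, 0.1250, 0.3750]
t=1: π = [0.3438, 0.2969, 0.1875, 0.1719]
t=2: π = [0.3145, 0.2578, 0.2051, 0.2227]
t=3: π = [0.3171, 0.2712, 0.1965, 0.2151]
t=4: π = [0.3165, 0.2675, 0.1985, 0.2174]
t=5: π = [0.3167, 0.2685, 0.1980, 0.2167]
t=6: π = [0.3167, 0.2683, 0.1982, 0.2169]

π = [0.3167, 0.2683, 0.1982, 0.2169]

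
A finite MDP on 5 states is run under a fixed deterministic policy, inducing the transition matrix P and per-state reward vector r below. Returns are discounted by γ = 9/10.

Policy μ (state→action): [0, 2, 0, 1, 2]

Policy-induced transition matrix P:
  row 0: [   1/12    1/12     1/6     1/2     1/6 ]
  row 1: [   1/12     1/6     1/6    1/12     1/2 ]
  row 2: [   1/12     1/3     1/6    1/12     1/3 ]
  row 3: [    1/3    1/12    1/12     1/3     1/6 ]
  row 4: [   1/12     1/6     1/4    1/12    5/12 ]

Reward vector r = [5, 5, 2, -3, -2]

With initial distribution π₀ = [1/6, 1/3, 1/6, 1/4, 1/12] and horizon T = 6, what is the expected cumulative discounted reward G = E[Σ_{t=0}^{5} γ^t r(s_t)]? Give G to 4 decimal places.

G = 4.1255

t=0: π = [0.1667, 0.3333, 0.1667, 0.2500, 0.0833], E[r] = 1.9167, γ^t·E[r] = 1.916667, running G = 1.916667
t=1: π = [0.1458, 0.1597, 0.1528, 0.2153, 0.3264], E[r] = 0.5347, γ^t·E[r] = 0.481250, running G = 2.397917
t=2: π = [0.1372, 0.1620, 0.1759, 0.1979, 0.3270], E[r] = 0.6001, γ^t·E[r] = 0.486094, running G = 2.884010
t=3: π = [0.1328, 0.1681, 0.1774, 0.1900, 0.3317], E[r] = 0.6259, γ^t·E[r] = 0.456258, running G = 3.340268
t=4: π = [0.1308, 0.1693, 0.1785, 0.1862, 0.3352], E[r] = 0.6289, γ^t·E[r] = 0.412623, running G = 3.752891
t=5: π = [0.1299, 0.1700, 0.1791, 0.1844, 0.3367], E[r] = 0.6311, γ^t·E[r] = 0.372637, running G = 4.125528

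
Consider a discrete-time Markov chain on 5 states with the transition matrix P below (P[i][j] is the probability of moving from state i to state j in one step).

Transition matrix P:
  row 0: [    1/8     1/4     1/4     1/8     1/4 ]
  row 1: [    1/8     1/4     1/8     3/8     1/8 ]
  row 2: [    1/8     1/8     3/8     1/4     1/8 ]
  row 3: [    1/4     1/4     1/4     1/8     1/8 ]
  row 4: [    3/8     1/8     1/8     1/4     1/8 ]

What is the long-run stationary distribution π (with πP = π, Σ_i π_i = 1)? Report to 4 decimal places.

π = [0.1901, 0.2020, 0.2356, 0.2235, 0.1488]

Balance equations π_j = Σ_i π_i·P[i][j]:
  π_0 = 1/8·π_0 + 1/8·π_1 + 1/8·π_2 + 1/4·π_3 + 3/8·π_4
  π_1 = 1/4·π_0 + 1/4·π_1 + 1/8·π_2 + 1/4·π_3 + 1/8·π_4
  π_2 = 1/4·π_0 + 1/8·π_1 + 3/8·π_2 + 1/4·π_3 + 1/8·π_4
  π_3 = 1/8·π_0 + 3/8·π_1 + 1/4·π_2 + 1/8·π_3 + 1/4·π_4
  normalize: π_0 + π_1 + π_2 + π_3 + π_4 = 1
Solving the linear system gives exactly π = [185/973, 393/1946, 131/556, 435/1946, 579/3892].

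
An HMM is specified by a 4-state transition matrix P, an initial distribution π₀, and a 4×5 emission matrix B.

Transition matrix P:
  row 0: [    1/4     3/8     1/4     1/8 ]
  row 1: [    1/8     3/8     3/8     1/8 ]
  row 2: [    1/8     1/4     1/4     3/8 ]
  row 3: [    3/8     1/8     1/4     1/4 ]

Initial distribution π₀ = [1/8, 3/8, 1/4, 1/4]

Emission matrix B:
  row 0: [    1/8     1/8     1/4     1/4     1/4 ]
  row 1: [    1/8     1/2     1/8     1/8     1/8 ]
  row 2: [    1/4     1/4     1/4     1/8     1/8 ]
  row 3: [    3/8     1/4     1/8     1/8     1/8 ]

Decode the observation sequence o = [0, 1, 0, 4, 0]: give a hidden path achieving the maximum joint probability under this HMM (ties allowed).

path = [3, 2, 3, 0, 2]

t=0: δ = [1.562e-02, 4.688e-02, 6.250e-02, 9.375e-02]  (obs o_0=0)
t=1: δ = [4.395e-03, 8.789e-03, 5.859e-03, 5.859e-03]  ψ = [3, 1, 3, 2]  (obs o_1=1)
t=2: δ = [2.747e-04, 4.120e-04, 8.240e-04, 8.240e-04]  ψ = [3, 1, 1, 2]  (obs o_2=0)
t=3: δ = [7.725e-05, 2.575e-05, 2.575e-05, 3.862e-05]  ψ = [3, 2, 2, 2]  (obs o_3=4)
t=4: δ = [2.414e-06, 3.621e-06, 4.828e-06, 3.621e-06]  ψ = [0, 0, 0, 0]  (obs o_4=0)
backtrack: best end state = 2; path = [3, 2, 3, 0, 2]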